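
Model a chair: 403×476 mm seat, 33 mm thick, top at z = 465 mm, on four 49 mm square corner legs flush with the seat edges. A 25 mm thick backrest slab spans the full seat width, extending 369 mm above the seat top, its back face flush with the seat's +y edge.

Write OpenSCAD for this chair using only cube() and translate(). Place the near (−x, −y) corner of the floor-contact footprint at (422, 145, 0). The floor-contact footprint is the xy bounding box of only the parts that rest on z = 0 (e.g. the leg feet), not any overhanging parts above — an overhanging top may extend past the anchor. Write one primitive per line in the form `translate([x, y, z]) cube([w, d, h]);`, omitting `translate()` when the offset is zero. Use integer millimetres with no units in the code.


translate([422, 145, 432]) cube([403, 476, 33]);
translate([422, 145, 0]) cube([49, 49, 432]);
translate([776, 145, 0]) cube([49, 49, 432]);
translate([422, 572, 0]) cube([49, 49, 432]);
translate([776, 572, 0]) cube([49, 49, 432]);
translate([422, 596, 465]) cube([403, 25, 369]);


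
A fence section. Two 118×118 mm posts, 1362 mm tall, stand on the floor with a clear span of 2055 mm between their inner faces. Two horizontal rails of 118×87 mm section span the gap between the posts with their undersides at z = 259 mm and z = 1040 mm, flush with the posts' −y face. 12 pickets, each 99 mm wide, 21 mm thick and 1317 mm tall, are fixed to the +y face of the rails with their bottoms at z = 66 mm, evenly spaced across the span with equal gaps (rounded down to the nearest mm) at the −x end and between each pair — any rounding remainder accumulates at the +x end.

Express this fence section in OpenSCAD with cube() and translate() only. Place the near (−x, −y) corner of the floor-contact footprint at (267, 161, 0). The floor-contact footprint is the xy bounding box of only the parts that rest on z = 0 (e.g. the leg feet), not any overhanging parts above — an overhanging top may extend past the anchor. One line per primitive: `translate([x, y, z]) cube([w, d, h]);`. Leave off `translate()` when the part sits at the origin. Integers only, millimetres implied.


translate([267, 161, 0]) cube([118, 118, 1362]);
translate([2440, 161, 0]) cube([118, 118, 1362]);
translate([385, 161, 259]) cube([2055, 118, 87]);
translate([385, 161, 1040]) cube([2055, 118, 87]);
translate([451, 279, 66]) cube([99, 21, 1317]);
translate([616, 279, 66]) cube([99, 21, 1317]);
translate([781, 279, 66]) cube([99, 21, 1317]);
translate([946, 279, 66]) cube([99, 21, 1317]);
translate([1111, 279, 66]) cube([99, 21, 1317]);
translate([1276, 279, 66]) cube([99, 21, 1317]);
translate([1441, 279, 66]) cube([99, 21, 1317]);
translate([1606, 279, 66]) cube([99, 21, 1317]);
translate([1771, 279, 66]) cube([99, 21, 1317]);
translate([1936, 279, 66]) cube([99, 21, 1317]);
translate([2101, 279, 66]) cube([99, 21, 1317]);
translate([2266, 279, 66]) cube([99, 21, 1317]);


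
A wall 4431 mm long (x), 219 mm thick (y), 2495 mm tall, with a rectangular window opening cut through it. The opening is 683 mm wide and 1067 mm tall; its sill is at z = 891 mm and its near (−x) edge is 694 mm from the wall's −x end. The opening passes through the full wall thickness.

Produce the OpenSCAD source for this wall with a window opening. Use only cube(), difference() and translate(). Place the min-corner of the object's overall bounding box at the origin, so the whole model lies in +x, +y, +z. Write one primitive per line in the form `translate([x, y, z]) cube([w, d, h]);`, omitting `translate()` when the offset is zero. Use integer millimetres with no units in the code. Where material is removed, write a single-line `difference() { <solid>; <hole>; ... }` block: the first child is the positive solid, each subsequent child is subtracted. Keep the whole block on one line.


difference() { cube([4431, 219, 2495]); translate([694, 0, 891]) cube([683, 219, 1067]); }


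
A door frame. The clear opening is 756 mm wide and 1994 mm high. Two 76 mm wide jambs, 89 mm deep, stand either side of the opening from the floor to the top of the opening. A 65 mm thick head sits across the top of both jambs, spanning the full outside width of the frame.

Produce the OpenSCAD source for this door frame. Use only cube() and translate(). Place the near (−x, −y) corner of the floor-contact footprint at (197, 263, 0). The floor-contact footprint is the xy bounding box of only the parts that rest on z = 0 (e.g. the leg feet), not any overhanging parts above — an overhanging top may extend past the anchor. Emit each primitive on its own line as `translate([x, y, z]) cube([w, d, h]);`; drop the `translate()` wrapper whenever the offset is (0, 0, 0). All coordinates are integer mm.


translate([197, 263, 0]) cube([76, 89, 1994]);
translate([1029, 263, 0]) cube([76, 89, 1994]);
translate([197, 263, 1994]) cube([908, 89, 65]);


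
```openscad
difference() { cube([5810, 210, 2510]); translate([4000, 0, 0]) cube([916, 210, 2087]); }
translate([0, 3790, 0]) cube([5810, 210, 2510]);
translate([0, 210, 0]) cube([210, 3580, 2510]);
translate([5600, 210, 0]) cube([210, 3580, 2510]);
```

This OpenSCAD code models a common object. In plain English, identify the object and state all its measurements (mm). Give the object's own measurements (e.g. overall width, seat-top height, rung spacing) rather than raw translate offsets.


A single room: four walls, each 2510 mm tall and 210 mm thick, enclosing an outside footprint 5810×4000 mm (x × y), no floor or roof. The front and back walls (−y and +y sides) run the full x-width; the side walls fit between their inner faces. A door opening 916 mm wide and 2087 mm tall is cut through the front wall from the floor up, its −x edge 4000 mm from the wall's −x end.


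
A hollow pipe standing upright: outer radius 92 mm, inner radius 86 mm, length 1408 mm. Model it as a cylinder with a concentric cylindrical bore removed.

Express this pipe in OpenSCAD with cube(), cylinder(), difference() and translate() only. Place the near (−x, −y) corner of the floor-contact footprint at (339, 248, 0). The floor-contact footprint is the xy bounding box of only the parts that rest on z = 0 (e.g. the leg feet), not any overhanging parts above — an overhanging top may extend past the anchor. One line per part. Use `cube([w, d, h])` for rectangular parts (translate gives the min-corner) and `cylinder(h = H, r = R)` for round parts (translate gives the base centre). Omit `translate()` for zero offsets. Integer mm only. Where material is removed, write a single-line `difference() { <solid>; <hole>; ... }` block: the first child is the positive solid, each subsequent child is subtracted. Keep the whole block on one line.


difference() { translate([431, 340, 0]) cylinder(h = 1408, r = 92); translate([431, 340, 0]) cylinder(h = 1408, r = 86); }


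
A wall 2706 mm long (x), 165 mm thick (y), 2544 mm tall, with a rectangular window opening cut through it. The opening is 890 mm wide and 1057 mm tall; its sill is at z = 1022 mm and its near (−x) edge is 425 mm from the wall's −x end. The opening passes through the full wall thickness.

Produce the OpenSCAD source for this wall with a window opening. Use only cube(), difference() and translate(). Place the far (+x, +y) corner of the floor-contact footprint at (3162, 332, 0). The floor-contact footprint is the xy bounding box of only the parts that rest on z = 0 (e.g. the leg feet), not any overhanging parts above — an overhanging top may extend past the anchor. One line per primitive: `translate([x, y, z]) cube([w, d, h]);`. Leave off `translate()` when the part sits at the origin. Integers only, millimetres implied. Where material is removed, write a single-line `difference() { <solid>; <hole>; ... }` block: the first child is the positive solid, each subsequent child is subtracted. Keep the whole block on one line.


difference() { translate([456, 167, 0]) cube([2706, 165, 2544]); translate([881, 167, 1022]) cube([890, 165, 1057]); }


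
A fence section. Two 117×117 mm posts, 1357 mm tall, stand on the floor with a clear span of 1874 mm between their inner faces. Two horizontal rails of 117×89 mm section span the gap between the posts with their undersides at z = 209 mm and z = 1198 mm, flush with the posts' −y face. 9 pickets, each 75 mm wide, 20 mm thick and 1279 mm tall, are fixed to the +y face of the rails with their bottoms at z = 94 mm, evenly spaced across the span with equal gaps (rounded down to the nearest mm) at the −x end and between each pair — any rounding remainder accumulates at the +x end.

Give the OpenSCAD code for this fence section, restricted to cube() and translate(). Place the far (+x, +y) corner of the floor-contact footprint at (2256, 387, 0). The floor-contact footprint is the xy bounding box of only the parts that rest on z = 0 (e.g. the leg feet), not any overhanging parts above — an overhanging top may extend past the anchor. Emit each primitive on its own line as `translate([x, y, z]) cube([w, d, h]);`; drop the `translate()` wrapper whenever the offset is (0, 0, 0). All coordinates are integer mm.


translate([148, 270, 0]) cube([117, 117, 1357]);
translate([2139, 270, 0]) cube([117, 117, 1357]);
translate([265, 270, 209]) cube([1874, 117, 89]);
translate([265, 270, 1198]) cube([1874, 117, 89]);
translate([384, 387, 94]) cube([75, 20, 1279]);
translate([578, 387, 94]) cube([75, 20, 1279]);
translate([772, 387, 94]) cube([75, 20, 1279]);
translate([966, 387, 94]) cube([75, 20, 1279]);
translate([1160, 387, 94]) cube([75, 20, 1279]);
translate([1354, 387, 94]) cube([75, 20, 1279]);
translate([1548, 387, 94]) cube([75, 20, 1279]);
translate([1742, 387, 94]) cube([75, 20, 1279]);
translate([1936, 387, 94]) cube([75, 20, 1279]);


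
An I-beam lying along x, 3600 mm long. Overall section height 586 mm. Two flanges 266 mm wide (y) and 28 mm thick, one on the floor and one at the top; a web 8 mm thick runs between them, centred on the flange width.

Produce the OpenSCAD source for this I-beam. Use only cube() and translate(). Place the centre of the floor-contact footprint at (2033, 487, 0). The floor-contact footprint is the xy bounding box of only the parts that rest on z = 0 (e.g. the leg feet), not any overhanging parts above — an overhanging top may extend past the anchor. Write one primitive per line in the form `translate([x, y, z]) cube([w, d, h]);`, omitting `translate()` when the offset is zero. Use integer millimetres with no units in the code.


translate([233, 354, 0]) cube([3600, 266, 28]);
translate([233, 483, 28]) cube([3600, 8, 530]);
translate([233, 354, 558]) cube([3600, 266, 28]);


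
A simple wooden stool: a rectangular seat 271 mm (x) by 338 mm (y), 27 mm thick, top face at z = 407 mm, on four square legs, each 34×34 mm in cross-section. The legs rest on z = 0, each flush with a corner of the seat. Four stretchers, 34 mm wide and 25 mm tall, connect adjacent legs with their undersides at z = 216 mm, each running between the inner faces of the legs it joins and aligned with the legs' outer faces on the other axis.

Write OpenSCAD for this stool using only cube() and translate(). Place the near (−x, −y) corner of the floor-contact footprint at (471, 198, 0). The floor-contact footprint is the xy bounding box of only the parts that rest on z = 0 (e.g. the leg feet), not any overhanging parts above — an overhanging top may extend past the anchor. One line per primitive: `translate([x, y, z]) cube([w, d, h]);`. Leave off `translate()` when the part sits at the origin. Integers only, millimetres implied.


translate([471, 198, 380]) cube([271, 338, 27]);
translate([471, 198, 0]) cube([34, 34, 380]);
translate([708, 198, 0]) cube([34, 34, 380]);
translate([471, 502, 0]) cube([34, 34, 380]);
translate([708, 502, 0]) cube([34, 34, 380]);
translate([505, 198, 216]) cube([203, 34, 25]);
translate([505, 502, 216]) cube([203, 34, 25]);
translate([471, 232, 216]) cube([34, 270, 25]);
translate([708, 232, 216]) cube([34, 270, 25]);


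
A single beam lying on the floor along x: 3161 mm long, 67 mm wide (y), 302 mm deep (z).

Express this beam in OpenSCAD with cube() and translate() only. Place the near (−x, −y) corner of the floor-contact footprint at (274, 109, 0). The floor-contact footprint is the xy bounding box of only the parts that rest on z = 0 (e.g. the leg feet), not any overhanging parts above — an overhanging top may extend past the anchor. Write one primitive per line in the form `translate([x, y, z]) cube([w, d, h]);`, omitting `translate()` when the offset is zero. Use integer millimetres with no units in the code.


translate([274, 109, 0]) cube([3161, 67, 302]);


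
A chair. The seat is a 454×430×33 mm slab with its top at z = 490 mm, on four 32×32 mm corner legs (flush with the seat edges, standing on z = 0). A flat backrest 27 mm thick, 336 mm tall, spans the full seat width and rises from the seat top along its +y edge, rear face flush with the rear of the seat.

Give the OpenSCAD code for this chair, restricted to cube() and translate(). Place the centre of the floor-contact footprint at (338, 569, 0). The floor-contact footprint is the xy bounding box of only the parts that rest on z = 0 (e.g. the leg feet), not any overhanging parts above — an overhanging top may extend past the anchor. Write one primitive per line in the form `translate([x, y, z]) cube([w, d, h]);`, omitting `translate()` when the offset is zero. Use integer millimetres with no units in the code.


// leg_h = 490 - 33 = 457
translate([111, 354, 457]) cube([454, 430, 33]);
translate([111, 354, 0]) cube([32, 32, 457]);
translate([533, 354, 0]) cube([32, 32, 457]);
translate([111, 752, 0]) cube([32, 32, 457]);
translate([533, 752, 0]) cube([32, 32, 457]);
translate([111, 757, 490]) cube([454, 27, 336]);


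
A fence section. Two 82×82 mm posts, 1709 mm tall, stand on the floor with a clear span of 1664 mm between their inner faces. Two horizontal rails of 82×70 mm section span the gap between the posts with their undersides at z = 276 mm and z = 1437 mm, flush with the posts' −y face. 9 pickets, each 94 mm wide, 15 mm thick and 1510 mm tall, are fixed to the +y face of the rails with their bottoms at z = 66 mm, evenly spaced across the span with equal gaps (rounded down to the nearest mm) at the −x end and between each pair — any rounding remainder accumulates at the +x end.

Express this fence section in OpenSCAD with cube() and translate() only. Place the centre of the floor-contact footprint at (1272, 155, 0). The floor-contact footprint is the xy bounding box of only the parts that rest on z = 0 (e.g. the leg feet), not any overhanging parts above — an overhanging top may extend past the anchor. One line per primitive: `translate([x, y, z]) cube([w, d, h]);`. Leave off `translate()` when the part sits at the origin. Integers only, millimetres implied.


translate([358, 114, 0]) cube([82, 82, 1709]);
translate([2104, 114, 0]) cube([82, 82, 1709]);
translate([440, 114, 276]) cube([1664, 82, 70]);
translate([440, 114, 1437]) cube([1664, 82, 70]);
translate([521, 196, 66]) cube([94, 15, 1510]);
translate([696, 196, 66]) cube([94, 15, 1510]);
translate([871, 196, 66]) cube([94, 15, 1510]);
translate([1046, 196, 66]) cube([94, 15, 1510]);
translate([1221, 196, 66]) cube([94, 15, 1510]);
translate([1396, 196, 66]) cube([94, 15, 1510]);
translate([1571, 196, 66]) cube([94, 15, 1510]);
translate([1746, 196, 66]) cube([94, 15, 1510]);
translate([1921, 196, 66]) cube([94, 15, 1510]);


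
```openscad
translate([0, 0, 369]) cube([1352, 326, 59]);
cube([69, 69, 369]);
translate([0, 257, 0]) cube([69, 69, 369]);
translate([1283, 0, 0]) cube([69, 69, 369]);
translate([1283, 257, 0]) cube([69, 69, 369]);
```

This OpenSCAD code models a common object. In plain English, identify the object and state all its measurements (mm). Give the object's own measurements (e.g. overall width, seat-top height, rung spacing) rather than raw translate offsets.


A long wooden bench with a 1352 mm (x) × 326 mm (y) seat, 59 mm thick, its top surface 428 mm above the floor. Four 69 mm square legs at the seat corners, flush with the edges, run from z = 0 to the seat underside.


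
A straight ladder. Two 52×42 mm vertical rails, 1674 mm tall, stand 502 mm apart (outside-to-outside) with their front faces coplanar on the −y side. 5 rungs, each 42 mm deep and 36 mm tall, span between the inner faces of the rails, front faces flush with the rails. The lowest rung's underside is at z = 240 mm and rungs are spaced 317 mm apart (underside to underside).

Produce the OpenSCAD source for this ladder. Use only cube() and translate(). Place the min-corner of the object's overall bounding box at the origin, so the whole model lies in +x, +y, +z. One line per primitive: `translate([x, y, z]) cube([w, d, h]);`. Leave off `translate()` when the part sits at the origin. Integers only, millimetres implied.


// rung span = 502 - 2*52 = 398
// rung[k] z = 240 + k*317
cube([52, 42, 1674]);
translate([450, 0, 0]) cube([52, 42, 1674]);
translate([52, 0, 240]) cube([398, 42, 36]);
translate([52, 0, 557]) cube([398, 42, 36]);
translate([52, 0, 874]) cube([398, 42, 36]);
translate([52, 0, 1191]) cube([398, 42, 36]);
translate([52, 0, 1508]) cube([398, 42, 36]);


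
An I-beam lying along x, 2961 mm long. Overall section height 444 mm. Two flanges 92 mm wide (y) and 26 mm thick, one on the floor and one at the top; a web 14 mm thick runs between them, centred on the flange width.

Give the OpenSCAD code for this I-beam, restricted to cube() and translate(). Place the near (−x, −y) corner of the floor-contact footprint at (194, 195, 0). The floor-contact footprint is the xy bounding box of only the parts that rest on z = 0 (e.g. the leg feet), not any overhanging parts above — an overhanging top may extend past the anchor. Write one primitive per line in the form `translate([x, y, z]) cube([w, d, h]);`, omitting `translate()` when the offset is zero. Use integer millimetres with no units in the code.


translate([194, 195, 0]) cube([2961, 92, 26]);
translate([194, 234, 26]) cube([2961, 14, 392]);
translate([194, 195, 418]) cube([2961, 92, 26]);


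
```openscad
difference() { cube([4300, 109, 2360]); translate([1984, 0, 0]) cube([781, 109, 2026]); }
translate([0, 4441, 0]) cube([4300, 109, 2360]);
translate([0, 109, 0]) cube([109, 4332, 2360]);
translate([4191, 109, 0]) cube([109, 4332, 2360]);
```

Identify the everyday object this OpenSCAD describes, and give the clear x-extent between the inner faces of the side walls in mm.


A single room. The interior width is 4082 mm.

Four walls enclosing a rectangle with a door in the front wall — a room. Outside width 4300 minus two 109 mm walls gives 4082 mm.


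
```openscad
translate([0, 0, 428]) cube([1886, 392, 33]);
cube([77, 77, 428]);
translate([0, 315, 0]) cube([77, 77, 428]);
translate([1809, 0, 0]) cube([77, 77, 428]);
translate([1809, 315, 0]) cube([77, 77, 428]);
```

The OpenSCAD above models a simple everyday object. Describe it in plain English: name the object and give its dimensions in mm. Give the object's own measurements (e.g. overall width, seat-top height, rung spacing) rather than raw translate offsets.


A bench: a 1886×392 mm seat slab, 33 mm thick, top at z = 461 mm, on four 77×77 mm square legs flush with the seat corners and standing on z = 0.


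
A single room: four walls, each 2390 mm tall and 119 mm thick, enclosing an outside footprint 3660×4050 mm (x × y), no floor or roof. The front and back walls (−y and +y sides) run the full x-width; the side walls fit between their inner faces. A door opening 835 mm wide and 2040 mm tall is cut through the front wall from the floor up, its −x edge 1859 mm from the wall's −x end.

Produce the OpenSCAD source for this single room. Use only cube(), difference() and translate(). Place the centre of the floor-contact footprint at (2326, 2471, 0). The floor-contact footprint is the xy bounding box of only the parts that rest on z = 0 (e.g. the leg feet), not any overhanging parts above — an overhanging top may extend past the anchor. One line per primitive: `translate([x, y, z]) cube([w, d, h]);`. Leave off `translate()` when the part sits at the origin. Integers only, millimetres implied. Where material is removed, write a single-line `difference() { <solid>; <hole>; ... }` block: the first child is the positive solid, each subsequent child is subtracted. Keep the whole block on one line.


difference() { translate([496, 446, 0]) cube([3660, 119, 2390]); translate([2355, 446, 0]) cube([835, 119, 2040]); }
translate([496, 4377, 0]) cube([3660, 119, 2390]);
translate([496, 565, 0]) cube([119, 3812, 2390]);
translate([4037, 565, 0]) cube([119, 3812, 2390]);


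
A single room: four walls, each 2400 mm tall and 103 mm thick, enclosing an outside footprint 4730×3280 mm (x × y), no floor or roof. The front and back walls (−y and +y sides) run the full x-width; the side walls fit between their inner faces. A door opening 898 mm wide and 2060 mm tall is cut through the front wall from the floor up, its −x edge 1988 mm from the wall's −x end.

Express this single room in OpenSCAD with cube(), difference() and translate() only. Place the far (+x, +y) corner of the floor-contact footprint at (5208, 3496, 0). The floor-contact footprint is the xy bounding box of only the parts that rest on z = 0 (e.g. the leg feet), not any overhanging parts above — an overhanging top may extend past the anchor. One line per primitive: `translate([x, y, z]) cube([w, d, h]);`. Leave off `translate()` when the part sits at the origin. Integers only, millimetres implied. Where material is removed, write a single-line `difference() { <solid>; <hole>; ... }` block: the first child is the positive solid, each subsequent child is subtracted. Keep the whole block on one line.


difference() { translate([478, 216, 0]) cube([4730, 103, 2400]); translate([2466, 216, 0]) cube([898, 103, 2060]); }
translate([478, 3393, 0]) cube([4730, 103, 2400]);
translate([478, 319, 0]) cube([103, 3074, 2400]);
translate([5105, 319, 0]) cube([103, 3074, 2400]);


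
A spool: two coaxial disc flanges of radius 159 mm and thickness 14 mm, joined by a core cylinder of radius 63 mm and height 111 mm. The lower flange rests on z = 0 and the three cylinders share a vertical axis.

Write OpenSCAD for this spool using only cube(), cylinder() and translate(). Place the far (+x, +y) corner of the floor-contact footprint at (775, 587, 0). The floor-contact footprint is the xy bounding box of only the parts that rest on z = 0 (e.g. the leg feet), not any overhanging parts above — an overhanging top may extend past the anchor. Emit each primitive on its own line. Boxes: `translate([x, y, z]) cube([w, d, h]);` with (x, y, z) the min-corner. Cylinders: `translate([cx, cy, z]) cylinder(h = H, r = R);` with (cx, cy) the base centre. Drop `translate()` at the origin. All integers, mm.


translate([616, 428, 0]) cylinder(h = 14, r = 159);
translate([616, 428, 14]) cylinder(h = 111, r = 63);
translate([616, 428, 125]) cylinder(h = 14, r = 159);


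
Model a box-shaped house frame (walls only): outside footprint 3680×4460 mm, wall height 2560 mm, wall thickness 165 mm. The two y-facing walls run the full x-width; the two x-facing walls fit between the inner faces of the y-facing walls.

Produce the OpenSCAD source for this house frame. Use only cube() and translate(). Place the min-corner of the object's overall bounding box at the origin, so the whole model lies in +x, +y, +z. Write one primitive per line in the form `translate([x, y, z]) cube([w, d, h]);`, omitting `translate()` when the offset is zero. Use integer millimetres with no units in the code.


cube([3680, 165, 2560]);
translate([0, 4295, 0]) cube([3680, 165, 2560]);
translate([0, 165, 0]) cube([165, 4130, 2560]);
translate([3515, 165, 0]) cube([165, 4130, 2560]);


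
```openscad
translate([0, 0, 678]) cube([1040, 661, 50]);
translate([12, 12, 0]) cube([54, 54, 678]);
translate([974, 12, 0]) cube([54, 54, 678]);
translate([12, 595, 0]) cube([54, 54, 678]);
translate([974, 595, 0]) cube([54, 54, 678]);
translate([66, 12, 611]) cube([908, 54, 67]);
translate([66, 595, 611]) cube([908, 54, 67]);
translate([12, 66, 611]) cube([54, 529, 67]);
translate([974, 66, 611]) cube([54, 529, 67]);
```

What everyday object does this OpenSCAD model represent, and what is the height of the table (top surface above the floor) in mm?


A table. The table height is 728 mm.

A 1040×661×50 slab sits at z = 678 on four 54 mm square posts — a table. The top surface is at 678 + 50 = 728 mm.


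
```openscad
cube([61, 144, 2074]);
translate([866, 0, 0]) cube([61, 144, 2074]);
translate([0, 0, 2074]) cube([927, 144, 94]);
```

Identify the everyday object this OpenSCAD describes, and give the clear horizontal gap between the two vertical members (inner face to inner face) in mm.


A door frame. The clear opening width is 805 mm.

Two 2074 mm tall posts with a header on top — a door frame. The left jamb is 61 mm wide at x = 0; the right jamb starts at x = 866. The clear opening is 866 − 61 = 805 mm.


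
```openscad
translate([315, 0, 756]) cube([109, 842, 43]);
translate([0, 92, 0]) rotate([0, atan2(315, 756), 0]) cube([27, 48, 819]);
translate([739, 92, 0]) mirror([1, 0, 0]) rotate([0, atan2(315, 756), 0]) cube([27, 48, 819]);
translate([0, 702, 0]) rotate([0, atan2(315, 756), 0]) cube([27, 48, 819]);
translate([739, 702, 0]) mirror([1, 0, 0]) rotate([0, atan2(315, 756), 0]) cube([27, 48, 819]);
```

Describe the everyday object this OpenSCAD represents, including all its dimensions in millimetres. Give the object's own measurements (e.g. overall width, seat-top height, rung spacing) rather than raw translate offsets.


A sawhorse. A 109×842×43 mm beam (x, y, z) sits on two A-frame leg pairs. Each pair is two raked legs of 27×48 mm section (48 mm along y) splaying symmetrically in x. Each leg rises 756 mm vertically over 315 mm of horizontal reach and is 819 mm long along its own axis. Every leg's outer bottom edge rests on the floor and its outer top edge meets a bottom edge of the beam — the left legs (tilting toward +x) meet the beam's −x bottom edge, the right legs (their mirror images, tilting toward −x) meet its +x bottom edge — so the leg tops tuck under the beam, the beam's underside is 756 mm above the floor, and the feet are 739 mm apart outside-to-outside with the beam centred between them. The two leg pairs are set in 92 mm from either end of the beam.


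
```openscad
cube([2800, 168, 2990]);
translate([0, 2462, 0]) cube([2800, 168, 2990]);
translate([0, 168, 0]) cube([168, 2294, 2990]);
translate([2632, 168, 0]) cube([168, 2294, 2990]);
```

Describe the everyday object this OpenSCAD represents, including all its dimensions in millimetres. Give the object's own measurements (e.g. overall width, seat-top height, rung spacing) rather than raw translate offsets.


The wall frame of a small rectangular building: four walls, each 2990 mm tall and 168 mm thick, enclosing a footprint 2800 mm (x) by 2630 mm (y) outside-to-outside, with no floor or roof. The front and back walls (the −y and +y sides) span the full width; the two side walls fit between them.


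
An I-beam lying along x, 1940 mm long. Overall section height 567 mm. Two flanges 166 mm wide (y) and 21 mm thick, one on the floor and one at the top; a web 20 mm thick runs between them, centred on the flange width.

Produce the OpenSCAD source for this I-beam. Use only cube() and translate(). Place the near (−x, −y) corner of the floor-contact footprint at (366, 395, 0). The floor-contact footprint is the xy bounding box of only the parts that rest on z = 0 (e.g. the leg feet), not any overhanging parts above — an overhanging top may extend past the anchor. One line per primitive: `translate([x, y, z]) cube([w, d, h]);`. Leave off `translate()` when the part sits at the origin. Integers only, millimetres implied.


translate([366, 395, 0]) cube([1940, 166, 21]);
translate([366, 468, 21]) cube([1940, 20, 525]);
translate([366, 395, 546]) cube([1940, 166, 21]);


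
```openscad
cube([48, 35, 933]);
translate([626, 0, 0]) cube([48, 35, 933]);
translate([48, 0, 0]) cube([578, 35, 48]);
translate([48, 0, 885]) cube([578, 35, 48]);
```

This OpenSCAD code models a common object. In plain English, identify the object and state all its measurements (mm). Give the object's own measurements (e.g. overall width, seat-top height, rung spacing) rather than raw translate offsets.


A rectangular picture frame lying in the x–z plane (depth along y). The opening is 578 mm wide (x) by 837 mm tall (z), surrounded by a border 48 mm wide on all four sides. The frame is 35 mm deep and is made of two full-height vertical stiles with two horizontal rails fitted between them.


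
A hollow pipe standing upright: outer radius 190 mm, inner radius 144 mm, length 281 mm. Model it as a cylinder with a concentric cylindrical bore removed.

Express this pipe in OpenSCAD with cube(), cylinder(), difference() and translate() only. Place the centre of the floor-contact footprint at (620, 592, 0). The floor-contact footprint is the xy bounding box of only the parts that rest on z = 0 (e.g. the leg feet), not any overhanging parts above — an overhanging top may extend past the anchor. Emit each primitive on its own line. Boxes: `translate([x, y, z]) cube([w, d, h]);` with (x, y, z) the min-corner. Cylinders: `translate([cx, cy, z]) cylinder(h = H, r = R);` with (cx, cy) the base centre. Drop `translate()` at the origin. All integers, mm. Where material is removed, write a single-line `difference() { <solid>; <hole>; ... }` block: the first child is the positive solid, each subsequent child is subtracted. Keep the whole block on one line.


difference() { translate([620, 592, 0]) cylinder(h = 281, r = 190); translate([620, 592, 0]) cylinder(h = 281, r = 144); }


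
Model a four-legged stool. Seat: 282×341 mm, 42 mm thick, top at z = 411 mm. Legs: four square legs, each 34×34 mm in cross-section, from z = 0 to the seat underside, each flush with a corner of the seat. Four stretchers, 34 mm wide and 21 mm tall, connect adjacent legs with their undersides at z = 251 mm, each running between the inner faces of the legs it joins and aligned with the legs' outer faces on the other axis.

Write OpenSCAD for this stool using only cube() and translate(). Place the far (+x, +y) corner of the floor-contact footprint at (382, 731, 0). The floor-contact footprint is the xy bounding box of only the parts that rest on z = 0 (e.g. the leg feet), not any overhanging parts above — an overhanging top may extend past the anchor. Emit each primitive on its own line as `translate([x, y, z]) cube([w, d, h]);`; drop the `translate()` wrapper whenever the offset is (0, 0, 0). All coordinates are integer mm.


translate([100, 390, 369]) cube([282, 341, 42]);
translate([100, 390, 0]) cube([34, 34, 369]);
translate([348, 390, 0]) cube([34, 34, 369]);
translate([100, 697, 0]) cube([34, 34, 369]);
translate([348, 697, 0]) cube([34, 34, 369]);
translate([134, 390, 251]) cube([214, 34, 21]);
translate([134, 697, 251]) cube([214, 34, 21]);
translate([100, 424, 251]) cube([34, 273, 21]);
translate([348, 424, 251]) cube([34, 273, 21]);


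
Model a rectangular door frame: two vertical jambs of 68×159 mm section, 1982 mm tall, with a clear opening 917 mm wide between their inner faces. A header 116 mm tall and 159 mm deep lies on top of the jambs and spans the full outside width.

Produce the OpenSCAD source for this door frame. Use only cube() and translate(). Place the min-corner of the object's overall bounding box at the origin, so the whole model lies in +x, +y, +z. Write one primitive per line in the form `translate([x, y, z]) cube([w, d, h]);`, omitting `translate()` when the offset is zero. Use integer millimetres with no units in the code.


cube([68, 159, 1982]);
translate([985, 0, 0]) cube([68, 159, 1982]);
translate([0, 0, 1982]) cube([1053, 159, 116]);


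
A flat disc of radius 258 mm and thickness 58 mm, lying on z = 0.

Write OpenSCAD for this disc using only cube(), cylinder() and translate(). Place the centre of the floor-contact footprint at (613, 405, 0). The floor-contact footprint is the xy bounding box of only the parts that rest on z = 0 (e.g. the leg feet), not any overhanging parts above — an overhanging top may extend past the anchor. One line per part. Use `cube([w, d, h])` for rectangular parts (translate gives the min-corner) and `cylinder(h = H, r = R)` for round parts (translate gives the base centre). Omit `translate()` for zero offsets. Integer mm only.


translate([613, 405, 0]) cylinder(h = 58, r = 258);


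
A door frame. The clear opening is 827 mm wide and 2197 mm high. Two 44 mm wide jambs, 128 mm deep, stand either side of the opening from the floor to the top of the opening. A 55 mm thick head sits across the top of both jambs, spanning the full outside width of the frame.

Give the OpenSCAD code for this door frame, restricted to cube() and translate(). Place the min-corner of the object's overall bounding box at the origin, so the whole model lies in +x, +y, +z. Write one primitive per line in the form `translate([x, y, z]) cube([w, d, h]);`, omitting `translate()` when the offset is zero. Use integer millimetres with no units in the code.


cube([44, 128, 2197]);
translate([871, 0, 0]) cube([44, 128, 2197]);
translate([0, 0, 2197]) cube([915, 128, 55]);


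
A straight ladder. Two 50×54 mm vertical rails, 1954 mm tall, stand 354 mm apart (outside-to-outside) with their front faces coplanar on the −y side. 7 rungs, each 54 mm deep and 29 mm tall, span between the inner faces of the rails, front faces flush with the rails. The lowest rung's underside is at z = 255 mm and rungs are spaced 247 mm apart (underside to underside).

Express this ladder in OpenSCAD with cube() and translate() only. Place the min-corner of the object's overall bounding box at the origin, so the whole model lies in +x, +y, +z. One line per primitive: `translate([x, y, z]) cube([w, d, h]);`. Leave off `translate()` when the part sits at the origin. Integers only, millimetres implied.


cube([50, 54, 1954]);
translate([304, 0, 0]) cube([50, 54, 1954]);
translate([50, 0, 255]) cube([254, 54, 29]);
translate([50, 0, 502]) cube([254, 54, 29]);
translate([50, 0, 749]) cube([254, 54, 29]);
translate([50, 0, 996]) cube([254, 54, 29]);
translate([50, 0, 1243]) cube([254, 54, 29]);
translate([50, 0, 1490]) cube([254, 54, 29]);
translate([50, 0, 1737]) cube([254, 54, 29]);


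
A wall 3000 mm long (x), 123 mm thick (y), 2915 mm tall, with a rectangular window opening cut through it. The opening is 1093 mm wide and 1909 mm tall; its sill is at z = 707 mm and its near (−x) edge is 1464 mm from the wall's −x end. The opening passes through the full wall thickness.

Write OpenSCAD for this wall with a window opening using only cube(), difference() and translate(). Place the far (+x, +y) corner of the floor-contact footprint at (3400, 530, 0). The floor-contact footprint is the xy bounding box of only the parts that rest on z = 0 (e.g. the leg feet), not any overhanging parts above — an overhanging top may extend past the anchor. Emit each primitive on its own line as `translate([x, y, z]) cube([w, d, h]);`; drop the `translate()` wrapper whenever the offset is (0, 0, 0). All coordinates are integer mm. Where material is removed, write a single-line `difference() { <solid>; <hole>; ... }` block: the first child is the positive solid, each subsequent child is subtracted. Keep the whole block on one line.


difference() { translate([400, 407, 0]) cube([3000, 123, 2915]); translate([1864, 407, 707]) cube([1093, 123, 1909]); }


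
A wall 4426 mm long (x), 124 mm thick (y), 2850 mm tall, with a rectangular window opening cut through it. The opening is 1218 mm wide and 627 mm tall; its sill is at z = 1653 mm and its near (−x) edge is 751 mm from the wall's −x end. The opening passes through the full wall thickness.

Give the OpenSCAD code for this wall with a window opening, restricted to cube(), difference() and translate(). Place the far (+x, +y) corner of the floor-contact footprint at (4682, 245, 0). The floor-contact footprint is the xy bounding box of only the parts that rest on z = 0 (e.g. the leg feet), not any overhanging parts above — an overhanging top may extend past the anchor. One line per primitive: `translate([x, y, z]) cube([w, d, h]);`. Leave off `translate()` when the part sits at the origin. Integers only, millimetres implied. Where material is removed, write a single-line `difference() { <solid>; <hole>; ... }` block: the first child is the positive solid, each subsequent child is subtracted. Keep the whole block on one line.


difference() { translate([256, 121, 0]) cube([4426, 124, 2850]); translate([1007, 121, 1653]) cube([1218, 124, 627]); }


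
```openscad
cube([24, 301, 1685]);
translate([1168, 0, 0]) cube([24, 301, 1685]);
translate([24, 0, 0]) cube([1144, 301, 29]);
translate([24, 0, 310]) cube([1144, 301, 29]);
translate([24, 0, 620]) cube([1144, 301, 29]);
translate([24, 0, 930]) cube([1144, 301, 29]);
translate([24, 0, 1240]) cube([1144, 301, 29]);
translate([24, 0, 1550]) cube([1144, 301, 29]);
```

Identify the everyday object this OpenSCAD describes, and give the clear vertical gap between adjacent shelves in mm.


A bookshelf. The clear shelf gap is 281 mm.

Two tall side panels with 6 horizontal boards between them — a bookshelf. The first two shelf undersides are at z = 0 and z = 310; with shelf thickness 29, the clear gap is 310 − 0 − 29 = 281 mm.


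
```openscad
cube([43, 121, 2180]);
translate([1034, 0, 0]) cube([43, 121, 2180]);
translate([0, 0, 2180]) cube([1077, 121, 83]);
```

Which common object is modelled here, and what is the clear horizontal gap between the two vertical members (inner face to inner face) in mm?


A door frame. The clear opening width is 991 mm.

Two 2180 mm tall posts with a header on top — a door frame. The left jamb is 43 mm wide at x = 0; the right jamb starts at x = 1034. The clear opening is 1034 − 43 = 991 mm.


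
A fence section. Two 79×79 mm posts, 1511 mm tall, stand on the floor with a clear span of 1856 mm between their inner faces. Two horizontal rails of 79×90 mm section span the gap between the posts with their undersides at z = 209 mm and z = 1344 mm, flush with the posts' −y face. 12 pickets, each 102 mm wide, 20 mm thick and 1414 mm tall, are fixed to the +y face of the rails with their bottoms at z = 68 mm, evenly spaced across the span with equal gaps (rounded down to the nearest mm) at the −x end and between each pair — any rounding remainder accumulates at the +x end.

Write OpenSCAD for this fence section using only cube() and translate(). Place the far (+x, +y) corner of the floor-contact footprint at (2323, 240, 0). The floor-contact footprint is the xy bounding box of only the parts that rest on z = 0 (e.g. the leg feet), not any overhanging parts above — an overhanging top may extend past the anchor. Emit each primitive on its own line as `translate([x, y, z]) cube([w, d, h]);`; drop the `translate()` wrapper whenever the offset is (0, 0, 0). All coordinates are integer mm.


translate([309, 161, 0]) cube([79, 79, 1511]);
translate([2244, 161, 0]) cube([79, 79, 1511]);
translate([388, 161, 209]) cube([1856, 79, 90]);
translate([388, 161, 1344]) cube([1856, 79, 90]);
translate([436, 240, 68]) cube([102, 20, 1414]);
translate([586, 240, 68]) cube([102, 20, 1414]);
translate([736, 240, 68]) cube([102, 20, 1414]);
translate([886, 240, 68]) cube([102, 20, 1414]);
translate([1036, 240, 68]) cube([102, 20, 1414]);
translate([1186, 240, 68]) cube([102, 20, 1414]);
translate([1336, 240, 68]) cube([102, 20, 1414]);
translate([1486, 240, 68]) cube([102, 20, 1414]);
translate([1636, 240, 68]) cube([102, 20, 1414]);
translate([1786, 240, 68]) cube([102, 20, 1414]);
translate([1936, 240, 68]) cube([102, 20, 1414]);
translate([2086, 240, 68]) cube([102, 20, 1414]);


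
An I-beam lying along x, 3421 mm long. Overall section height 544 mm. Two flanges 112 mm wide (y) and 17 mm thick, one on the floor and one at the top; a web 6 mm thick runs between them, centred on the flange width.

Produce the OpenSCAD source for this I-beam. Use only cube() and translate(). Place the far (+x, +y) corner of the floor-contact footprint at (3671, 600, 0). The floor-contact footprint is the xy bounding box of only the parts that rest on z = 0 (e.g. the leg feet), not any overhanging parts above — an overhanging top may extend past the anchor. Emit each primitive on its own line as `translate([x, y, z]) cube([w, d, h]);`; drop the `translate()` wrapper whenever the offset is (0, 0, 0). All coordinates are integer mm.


translate([250, 488, 0]) cube([3421, 112, 17]);
translate([250, 541, 17]) cube([3421, 6, 510]);
translate([250, 488, 527]) cube([3421, 112, 17]);
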